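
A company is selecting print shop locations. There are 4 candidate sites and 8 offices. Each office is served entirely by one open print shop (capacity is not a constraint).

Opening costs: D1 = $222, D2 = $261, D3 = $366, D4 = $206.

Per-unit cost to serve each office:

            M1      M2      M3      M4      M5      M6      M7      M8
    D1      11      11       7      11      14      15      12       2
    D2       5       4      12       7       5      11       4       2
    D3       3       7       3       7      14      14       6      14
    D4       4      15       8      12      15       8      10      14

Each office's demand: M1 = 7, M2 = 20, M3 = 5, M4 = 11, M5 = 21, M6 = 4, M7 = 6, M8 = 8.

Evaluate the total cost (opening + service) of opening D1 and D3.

Total cost: 1243

Each office is assigned to its cheapest site among the open ones.
{D1, D3}: M1→D3 3·7=21, M2→D3 7·20=140, M3→D3 3·5=15, M4→D3 7·11=77, M5→D1 14·21=294, M6→D3 14·4=56, M7→D3 6·6=36, M8→D1 2·8=16. Service 655; fixed 588; total 1243.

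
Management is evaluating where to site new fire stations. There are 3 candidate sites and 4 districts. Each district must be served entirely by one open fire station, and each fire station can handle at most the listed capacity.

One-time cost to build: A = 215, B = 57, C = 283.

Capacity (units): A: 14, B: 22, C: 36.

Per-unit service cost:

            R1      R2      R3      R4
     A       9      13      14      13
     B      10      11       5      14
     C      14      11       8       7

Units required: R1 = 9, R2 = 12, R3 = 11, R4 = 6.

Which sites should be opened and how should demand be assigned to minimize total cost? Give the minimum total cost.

Minimum total cost: 659

Open {B, C}: R1→B 10·9=90, R2→C 11·12=132, R3→B 5·11=55, R4→C 7·6=42.
Loads: B carries 20/22, C carries 18/36. Service 319; fixed 340; total 659.
Next best feasible plan costs 692.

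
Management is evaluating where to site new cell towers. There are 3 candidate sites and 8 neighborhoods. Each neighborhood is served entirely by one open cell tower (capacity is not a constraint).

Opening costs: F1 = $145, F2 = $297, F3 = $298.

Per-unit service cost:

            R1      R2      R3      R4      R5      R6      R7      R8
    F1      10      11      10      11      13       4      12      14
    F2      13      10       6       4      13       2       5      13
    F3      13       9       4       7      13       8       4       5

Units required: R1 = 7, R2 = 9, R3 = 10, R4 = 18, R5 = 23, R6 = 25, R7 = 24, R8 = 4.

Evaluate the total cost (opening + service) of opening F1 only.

Each neighborhood is assigned to its cheapest site among the open ones.
{F1}: R1→F1 10·7=70, R2→F1 11·9=99, R3→F1 10·10=100, R4→F1 11·18=198, R5→F1 13·23=299, R6→F1 4·25=100, R7→F1 12·24=288, R8→F1 14·4=56. Service 1210; fixed 145; total 1355.

Total cost: 1355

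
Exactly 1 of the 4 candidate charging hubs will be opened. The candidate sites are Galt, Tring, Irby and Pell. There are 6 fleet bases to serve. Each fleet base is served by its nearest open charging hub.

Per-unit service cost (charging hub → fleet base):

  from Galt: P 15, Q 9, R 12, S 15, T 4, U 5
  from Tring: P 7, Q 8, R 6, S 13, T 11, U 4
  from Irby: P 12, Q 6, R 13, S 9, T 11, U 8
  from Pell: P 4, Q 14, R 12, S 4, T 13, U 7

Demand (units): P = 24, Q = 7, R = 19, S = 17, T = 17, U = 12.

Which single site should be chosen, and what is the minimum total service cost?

With exactly 1 open, each fleet base uses its cheapest among the chosen.
{Tring}: P→Tring 7·24=168, Q→Tring 8·7=56, R→Tring 6·19=114, S→Tring 13·17=221, T→Tring 11·17=187, U→Tring 4·12=48. Service cost 794.
{Pell}: service cost 795
{Irby}: service cost 1013
Among all 4 size-1 choices, {Tring} is lowest.

Choose Tring only; total service cost 794.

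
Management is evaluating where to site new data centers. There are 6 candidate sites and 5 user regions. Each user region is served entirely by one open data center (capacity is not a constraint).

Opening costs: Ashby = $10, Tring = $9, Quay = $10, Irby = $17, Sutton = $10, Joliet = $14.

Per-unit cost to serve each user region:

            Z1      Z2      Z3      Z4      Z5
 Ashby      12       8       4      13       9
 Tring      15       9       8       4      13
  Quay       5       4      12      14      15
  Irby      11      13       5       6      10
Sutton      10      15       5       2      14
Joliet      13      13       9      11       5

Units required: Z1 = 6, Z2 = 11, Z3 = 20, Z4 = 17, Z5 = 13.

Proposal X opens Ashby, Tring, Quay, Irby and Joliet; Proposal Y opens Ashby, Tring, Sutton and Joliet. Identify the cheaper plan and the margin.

Proposal X: {Ashby, Tring, Quay, Irby, Joliet}: Z1→Quay 5·6=30, Z2→Quay 4·11=44, Z3→Ashby 4·20=80, Z4→Tring 4·17=68, Z5→Joliet 5·13=65. Service 287; fixed 60; total 347.
Proposal Y: {Ashby, Tring, Sutton, Joliet}: Z1→Sutton 10·6=60, Z2→Ashby 8·11=88, Z3→Ashby 4·20=80, Z4→Sutton 2·17=34, Z5→Joliet 5·13=65. Service 327; fixed 43; total 370.
Difference: |347 − 370| = 23.

Proposal X is cheaper by 23.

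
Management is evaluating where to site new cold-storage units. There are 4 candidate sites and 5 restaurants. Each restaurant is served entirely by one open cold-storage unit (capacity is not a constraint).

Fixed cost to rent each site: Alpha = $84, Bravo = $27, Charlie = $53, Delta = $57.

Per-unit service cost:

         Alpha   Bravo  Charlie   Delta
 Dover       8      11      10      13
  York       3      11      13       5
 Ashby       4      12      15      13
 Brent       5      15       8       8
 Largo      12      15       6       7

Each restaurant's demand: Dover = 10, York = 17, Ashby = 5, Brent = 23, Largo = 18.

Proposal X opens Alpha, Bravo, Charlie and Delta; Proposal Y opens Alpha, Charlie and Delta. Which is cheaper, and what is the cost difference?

Proposal X: {Alpha, Bravo, Charlie, Delta}: Dover→Alpha 8·10=80, York→Alpha 3·17=51, Ashby→Alpha 4·5=20, Brent→Alpha 5·23=115, Largo→Charlie 6·18=108. Service 374; fixed 221; total 595.
Proposal Y: {Alpha, Charlie, Delta}: Dover→Alpha 8·10=80, York→Alpha 3·17=51, Ashby→Alpha 4·5=20, Brent→Alpha 5·23=115, Largo→Charlie 6·18=108. Service 374; fixed 194; total 568.
Difference: |595 − 568| = 27.

Proposal Y is cheaper by 27.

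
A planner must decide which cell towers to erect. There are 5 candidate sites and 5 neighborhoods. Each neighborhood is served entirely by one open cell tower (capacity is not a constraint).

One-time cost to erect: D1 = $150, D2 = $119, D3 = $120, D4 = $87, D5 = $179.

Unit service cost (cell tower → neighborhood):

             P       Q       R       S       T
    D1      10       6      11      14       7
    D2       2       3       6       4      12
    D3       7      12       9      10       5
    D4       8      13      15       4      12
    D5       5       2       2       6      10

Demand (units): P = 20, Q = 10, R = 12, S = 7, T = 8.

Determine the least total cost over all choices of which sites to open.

For any fixed open set, each neighborhood goes to its cheapest open site; total = fixed + service.
{D2}: P→D2 2·20=40, Q→D2 3·10=30, R→D2 6·12=72, S→D2 4·7=28, T→D2 12·8=96. Service 266; fixed 119; total 385.
{D5}: P→D5 5·20=100, Q→D5 2·10=20, R→D5 2·12=24, S→D5 6·7=42, T→D5 10·8=80. Service 266; fixed 179; total 445.
{D2, D3}: P→D2 2·20=40, Q→D2 3·10=30, R→D2 6·12=72, S→D2 4·7=28, T→D3 5·8=40. Service 210; fixed 239; total 449.
{D1, D2, D3, D4, D5}: service 152 + fixed 655 = 807
No other subset beats 385.

Minimum total cost: 385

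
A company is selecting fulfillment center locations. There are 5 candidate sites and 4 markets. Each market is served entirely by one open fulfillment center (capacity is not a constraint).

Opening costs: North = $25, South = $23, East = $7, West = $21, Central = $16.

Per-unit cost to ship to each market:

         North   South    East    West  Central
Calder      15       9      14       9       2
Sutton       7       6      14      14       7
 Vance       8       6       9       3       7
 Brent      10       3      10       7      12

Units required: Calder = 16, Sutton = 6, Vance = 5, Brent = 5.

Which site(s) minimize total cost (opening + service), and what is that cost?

For any fixed open set, each market goes to its cheapest open site; total = fixed + service.
{South, Central}: Calder→Central 2·16=32, Sutton→South 6·6=36, Vance→South 6·5=30, Brent→South 3·5=15. Service 113; fixed 39; total 152.
{South, West, Central}: Calder→Central 2·16=32, Sutton→South 6·6=36, Vance→West 3·5=15, Brent→South 3·5=15. Service 98; fixed 60; total 158.
{South, East, Central}: service 113 + fixed 46 = 159
{North, South, East, West, Central}: Calder→Central 2·16=32, Sutton→South 6·6=36, Vance→West 3·5=15, Brent→South 3·5=15. Service 98; fixed 92; total 190.
No other subset beats 152.

Open South and Central; minimum total cost 152.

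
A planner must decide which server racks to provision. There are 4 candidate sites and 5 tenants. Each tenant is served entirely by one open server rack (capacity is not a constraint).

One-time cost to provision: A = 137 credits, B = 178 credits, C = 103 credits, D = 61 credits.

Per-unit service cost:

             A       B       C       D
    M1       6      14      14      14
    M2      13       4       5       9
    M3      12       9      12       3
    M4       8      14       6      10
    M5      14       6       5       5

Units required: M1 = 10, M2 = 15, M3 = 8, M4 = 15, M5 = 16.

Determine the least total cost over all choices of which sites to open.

For any fixed open set, each tenant goes to its cheapest open site; total = fixed + service.
{C, D}: M1→C 14·10=140, M2→C 5·15=75, M3→D 3·8=24, M4→C 6·15=90, M5→C 5·16=80. Service 409; fixed 164; total 573.
{C}: service 481 + fixed 103 = 584
{D}: service 529 + fixed 61 = 590
{A, B, C, D}: M1→A 6·10=60, M2→B 4·15=60, M3→D 3·8=24, M4→C 6·15=90, M5→C 5·16=80. Service 314; fixed 479; total 793.
No other subset beats 573.

Minimum total cost: 573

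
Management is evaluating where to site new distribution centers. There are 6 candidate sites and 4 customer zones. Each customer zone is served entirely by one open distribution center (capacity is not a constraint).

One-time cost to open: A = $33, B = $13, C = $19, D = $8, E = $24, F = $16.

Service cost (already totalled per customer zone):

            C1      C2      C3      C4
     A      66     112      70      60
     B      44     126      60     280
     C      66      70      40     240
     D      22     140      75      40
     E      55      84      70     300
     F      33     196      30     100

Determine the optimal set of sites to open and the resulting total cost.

For any fixed open set, each customer zone goes to its cheapest open site; total = fixed + service.
{C, D}: C1→D 22, C2→C 70, C3→C 40, C4→D 40. Service 172; fixed 27; total 199.
{C, D, F}: service 162 + fixed 43 = 205
{B, C, D}: service 172 + fixed 40 = 212
{A, B, C, D, E, F}: service 162 + fixed 113 = 275
No other subset beats 199.

Open C and D; minimum total cost 199.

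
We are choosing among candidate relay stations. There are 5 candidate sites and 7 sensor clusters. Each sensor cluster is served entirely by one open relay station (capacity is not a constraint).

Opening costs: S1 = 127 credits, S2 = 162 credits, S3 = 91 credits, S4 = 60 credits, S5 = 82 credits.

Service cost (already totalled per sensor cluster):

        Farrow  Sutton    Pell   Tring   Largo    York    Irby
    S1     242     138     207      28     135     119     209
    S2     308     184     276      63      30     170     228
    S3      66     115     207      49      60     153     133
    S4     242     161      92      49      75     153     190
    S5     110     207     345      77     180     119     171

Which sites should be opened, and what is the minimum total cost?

Open S3 and S4; minimum total cost 819.

For any fixed open set, each sensor cluster goes to its cheapest open site; total = fixed + service.
{S3, S4}: Farrow→S3 66, Sutton→S3 115, Pell→S4 92, Tring→S3 49, Largo→S3 60, York→S3 153, Irby→S3 133. Service 668; fixed 151; total 819.
{S3, S4, S5}: service 634 + fixed 233 = 867
{S3}: Farrow→S3 66, Sutton→S3 115, Pell→S3 207, Tring→S3 49, Largo→S3 60, York→S3 153, Irby→S3 133. Service 783; fixed 91; total 874.
{S1, S2, S3, S4, S5}: service 583 + fixed 522 = 1105
No other subset beats 819.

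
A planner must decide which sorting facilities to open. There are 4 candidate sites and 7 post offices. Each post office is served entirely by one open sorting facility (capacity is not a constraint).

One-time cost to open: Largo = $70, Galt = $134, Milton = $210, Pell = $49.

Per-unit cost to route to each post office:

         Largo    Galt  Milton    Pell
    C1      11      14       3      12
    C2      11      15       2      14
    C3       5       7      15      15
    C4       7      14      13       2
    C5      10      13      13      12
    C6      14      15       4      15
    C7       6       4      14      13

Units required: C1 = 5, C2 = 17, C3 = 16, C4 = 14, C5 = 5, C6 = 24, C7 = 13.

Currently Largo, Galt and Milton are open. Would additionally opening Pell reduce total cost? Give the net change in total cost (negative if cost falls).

Current service cost with {Largo, Galt, Milton}: 425.
Adding Pell: each post office re-picks its cheapest; new service cost 355, saving 70.
Extra fixed cost: 49. Net change = 49 − 70 = -21.
(Totals: 839 → 818.)

Yes — net change −21 (cost falls by 21).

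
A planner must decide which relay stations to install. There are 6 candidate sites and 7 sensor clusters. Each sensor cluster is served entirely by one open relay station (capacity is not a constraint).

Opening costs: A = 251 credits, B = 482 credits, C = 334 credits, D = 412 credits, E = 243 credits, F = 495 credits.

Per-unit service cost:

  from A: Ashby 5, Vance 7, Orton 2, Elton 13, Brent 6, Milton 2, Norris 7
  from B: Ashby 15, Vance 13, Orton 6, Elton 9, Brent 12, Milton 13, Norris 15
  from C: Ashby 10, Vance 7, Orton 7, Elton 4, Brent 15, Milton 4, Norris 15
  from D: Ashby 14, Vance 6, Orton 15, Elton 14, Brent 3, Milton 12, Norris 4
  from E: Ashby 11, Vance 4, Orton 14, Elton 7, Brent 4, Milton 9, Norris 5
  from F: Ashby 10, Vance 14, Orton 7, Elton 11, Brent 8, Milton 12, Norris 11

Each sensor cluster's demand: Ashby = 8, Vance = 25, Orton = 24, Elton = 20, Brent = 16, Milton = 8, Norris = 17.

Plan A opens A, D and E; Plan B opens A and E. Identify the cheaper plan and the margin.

Plan A: {A, D, E}: Ashby→A 5·8=40, Vance→E 4·25=100, Orton→A 2·24=48, Elton→E 7·20=140, Brent→D 3·16=48, Milton→A 2·8=16, Norris→D 4·17=68. Service 460; fixed 906; total 1366.
Plan B: {A, E}: Ashby→A 5·8=40, Vance→E 4·25=100, Orton→A 2·24=48, Elton→E 7·20=140, Brent→E 4·16=64, Milton→A 2·8=16, Norris→E 5·17=85. Service 493; fixed 494; total 987.
Difference: |1366 − 987| = 379.

Plan B is cheaper by 379.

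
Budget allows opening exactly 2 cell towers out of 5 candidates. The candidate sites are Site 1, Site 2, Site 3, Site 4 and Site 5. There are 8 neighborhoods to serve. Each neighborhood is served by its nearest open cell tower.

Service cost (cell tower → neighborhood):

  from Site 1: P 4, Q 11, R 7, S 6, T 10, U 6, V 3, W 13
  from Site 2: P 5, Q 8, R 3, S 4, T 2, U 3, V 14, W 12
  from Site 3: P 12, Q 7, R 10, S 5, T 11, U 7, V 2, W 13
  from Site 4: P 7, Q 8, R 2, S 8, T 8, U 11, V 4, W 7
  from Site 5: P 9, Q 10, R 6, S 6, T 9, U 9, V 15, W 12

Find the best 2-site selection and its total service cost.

Choose Site 2 and Site 4; total service cost 35.

With exactly 2 open, each neighborhood uses its cheapest among the chosen.
{Site 2, Site 4}: P→Site 2 5, Q→Site 2 8, R→Site 4 2, S→Site 2 4, T→Site 2 2, U→Site 2 3, V→Site 4 4, W→Site 4 7. Service cost 35.
{Site 2, Site 3}: service cost 38
{Site 1, Site 2}: service cost 39
Among all 10 size-2 choices, {Site 2, Site 4} is lowest.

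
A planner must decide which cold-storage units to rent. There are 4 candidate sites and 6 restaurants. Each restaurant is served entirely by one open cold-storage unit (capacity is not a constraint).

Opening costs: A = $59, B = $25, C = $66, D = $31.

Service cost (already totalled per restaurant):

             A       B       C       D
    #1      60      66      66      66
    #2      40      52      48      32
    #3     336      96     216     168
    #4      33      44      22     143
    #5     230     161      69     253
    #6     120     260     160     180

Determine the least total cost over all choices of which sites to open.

For any fixed open set, each restaurant goes to its cheapest open site; total = fixed + service.
{B, C}: #1→B 66, #2→C 48, #3→B 96, #4→C 22, #5→C 69, #6→C 160. Service 461; fixed 91; total 552.
{A, B, C}: #1→A 60, #2→A 40, #3→B 96, #4→C 22, #5→C 69, #6→A 120. Service 407; fixed 150; total 557.
{B, C, D}: service 445 + fixed 122 = 567
{A, B, C, D}: service 399 + fixed 181 = 580
No other subset beats 552.

Minimum total cost: 552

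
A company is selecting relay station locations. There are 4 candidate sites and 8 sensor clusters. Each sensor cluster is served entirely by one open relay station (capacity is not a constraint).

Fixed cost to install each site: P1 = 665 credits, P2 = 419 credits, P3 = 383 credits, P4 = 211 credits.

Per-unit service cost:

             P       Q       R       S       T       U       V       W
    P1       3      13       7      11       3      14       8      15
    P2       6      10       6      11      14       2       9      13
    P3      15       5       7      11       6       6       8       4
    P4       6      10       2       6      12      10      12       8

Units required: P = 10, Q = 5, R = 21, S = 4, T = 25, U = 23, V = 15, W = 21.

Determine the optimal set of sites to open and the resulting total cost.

For any fixed open set, each sensor cluster goes to its cheapest open site; total = fixed + service.
{P3, P4}: P→P4 6·10=60, Q→P3 5·5=25, R→P4 2·21=42, S→P4 6·4=24, T→P3 6·25=150, U→P3 6·23=138, V→P3 8·15=120, W→P3 4·21=84. Service 643; fixed 594; total 1237.
{P3}: service 858 + fixed 383 = 1241
{P4}: P→P4 6·10=60, Q→P4 10·5=50, R→P4 2·21=42, S→P4 6·4=24, T→P4 12·25=300, U→P4 10·23=230, V→P4 12·15=180, W→P4 8·21=168. Service 1054; fixed 211; total 1265.
{P1, P2, P3, P4}: service 446 + fixed 1678 = 2124
(All 15 nonempty subsets were checked; P3 and P4 is lowest.)

Open P3 and P4; minimum total cost 1237.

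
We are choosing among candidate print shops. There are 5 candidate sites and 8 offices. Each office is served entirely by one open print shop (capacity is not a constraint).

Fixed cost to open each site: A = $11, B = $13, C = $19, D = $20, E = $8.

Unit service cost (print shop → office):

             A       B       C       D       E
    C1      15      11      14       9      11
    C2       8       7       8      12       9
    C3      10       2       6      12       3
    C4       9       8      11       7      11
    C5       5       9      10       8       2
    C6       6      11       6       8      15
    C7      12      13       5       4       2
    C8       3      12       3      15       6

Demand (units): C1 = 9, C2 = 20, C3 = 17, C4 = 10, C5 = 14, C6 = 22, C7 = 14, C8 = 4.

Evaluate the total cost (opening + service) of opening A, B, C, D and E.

Total cost: 596

Each office is assigned to its cheapest site among the open ones.
{A, B, C, D, E}: C1→D 9·9=81, C2→B 7·20=140, C3→B 2·17=34, C4→D 7·10=70, C5→E 2·14=28, C6→A 6·22=132, C7→E 2·14=28, C8→A 3·4=12. Service 525; fixed 71; total 596.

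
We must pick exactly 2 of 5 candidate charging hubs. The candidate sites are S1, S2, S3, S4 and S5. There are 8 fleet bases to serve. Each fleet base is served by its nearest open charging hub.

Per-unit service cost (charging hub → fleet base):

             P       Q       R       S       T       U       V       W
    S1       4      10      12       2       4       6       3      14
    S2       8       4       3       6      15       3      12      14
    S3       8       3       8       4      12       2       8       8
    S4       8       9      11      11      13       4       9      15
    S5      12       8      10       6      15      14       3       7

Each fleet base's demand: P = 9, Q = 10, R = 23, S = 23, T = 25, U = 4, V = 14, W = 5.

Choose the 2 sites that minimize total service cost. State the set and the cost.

Choose S1 and S2; total service cost 415.

With exactly 2 open, each fleet base uses its cheapest among the chosen.
{S1, S2}: P→S1 4·9=36, Q→S2 4·10=40, R→S2 3·23=69, S→S1 2·23=46, T→S1 4·25=100, U→S2 3·4=12, V→S1 3·14=42, W→S1 14·5=70. Service cost 415.
{S1, S3}: service cost 486
{S1, S5}: service cost 593
Among all 10 size-2 choices, {S1, S2} is lowest.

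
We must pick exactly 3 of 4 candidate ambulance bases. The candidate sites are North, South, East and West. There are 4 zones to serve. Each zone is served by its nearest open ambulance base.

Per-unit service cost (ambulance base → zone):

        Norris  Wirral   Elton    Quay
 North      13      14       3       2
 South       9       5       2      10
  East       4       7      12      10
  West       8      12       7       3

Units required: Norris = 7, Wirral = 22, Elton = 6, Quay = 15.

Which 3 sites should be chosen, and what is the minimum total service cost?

With exactly 3 open, each zone uses its cheapest among the chosen.
{North, South, East}: Norris→East 4·7=28, Wirral→South 5·22=110, Elton→South 2·6=12, Quay→North 2·15=30. Service cost 180.
{South, East, West}: service cost 195
{North, South, West}: service cost 208
Among all 4 size-3 choices, {North, South, East} is lowest.

Choose North, South and East; total service cost 180.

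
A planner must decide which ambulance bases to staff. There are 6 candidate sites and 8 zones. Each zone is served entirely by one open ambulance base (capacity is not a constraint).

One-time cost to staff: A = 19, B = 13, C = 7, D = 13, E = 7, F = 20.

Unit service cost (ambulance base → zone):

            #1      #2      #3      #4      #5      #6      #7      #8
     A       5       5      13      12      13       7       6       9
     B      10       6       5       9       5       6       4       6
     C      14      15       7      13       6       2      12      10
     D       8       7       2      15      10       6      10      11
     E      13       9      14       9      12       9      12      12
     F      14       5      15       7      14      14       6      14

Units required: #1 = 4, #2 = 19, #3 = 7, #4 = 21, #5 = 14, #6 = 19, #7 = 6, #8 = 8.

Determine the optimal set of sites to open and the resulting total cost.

Open B, C, D and F; minimum total cost 521.

For any fixed open set, each zone goes to its cheapest open site; total = fixed + service.
{B, C, D, F}: #1→D 8·4=32, #2→F 5·19=95, #3→D 2·7=14, #4→F 7·21=147, #5→B 5·14=70, #6→C 2·19=38, #7→B 4·6=24, #8→B 6·8=48. Service 468; fixed 53; total 521.
{A, B, C, D, F}: service 456 + fixed 72 = 528
{B, C, D, E, F}: service 468 + fixed 60 = 528
{A, B, C, D, E, F}: #1→A 5·4=20, #2→A 5·19=95, #3→D 2·7=14, #4→F 7·21=147, #5→B 5·14=70, #6→C 2·19=38, #7→B 4·6=24, #8→B 6·8=48. Service 456; fixed 79; total 535.
No other subset beats 521.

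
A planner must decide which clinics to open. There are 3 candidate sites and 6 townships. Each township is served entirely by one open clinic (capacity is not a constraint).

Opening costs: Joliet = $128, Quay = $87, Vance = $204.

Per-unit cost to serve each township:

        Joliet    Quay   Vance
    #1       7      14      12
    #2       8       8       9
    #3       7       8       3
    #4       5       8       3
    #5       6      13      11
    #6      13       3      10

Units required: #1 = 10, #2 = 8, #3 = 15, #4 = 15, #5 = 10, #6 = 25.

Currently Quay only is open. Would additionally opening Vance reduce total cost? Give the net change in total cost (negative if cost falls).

Current service cost with {Quay}: 649.
Adding Vance: each township re-picks its cheapest; new service cost 459, saving 190.
Extra fixed cost: 204. Net change = 204 − 190 = 14.
(Totals: 736 → 750.)

No — net change +14 (cost rises by 14).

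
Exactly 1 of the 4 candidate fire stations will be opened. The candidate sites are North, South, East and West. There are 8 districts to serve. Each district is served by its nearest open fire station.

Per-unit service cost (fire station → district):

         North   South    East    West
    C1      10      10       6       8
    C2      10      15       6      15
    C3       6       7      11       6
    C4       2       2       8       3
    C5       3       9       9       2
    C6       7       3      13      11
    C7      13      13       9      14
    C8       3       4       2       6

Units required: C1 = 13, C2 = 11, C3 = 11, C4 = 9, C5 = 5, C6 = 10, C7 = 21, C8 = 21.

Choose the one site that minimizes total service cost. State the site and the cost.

Choose East only; total service cost 743.

With exactly 1 open, each district uses its cheapest among the chosen.
{East}: C1→East 6·13=78, C2→East 6·11=66, C3→East 11·11=121, C4→East 8·9=72, C5→East 9·5=45, C6→East 13·10=130, C7→East 9·21=189, C8→East 2·21=42. Service cost 743.
{North}: service cost 745
{South}: service cost 822
Among all 4 size-1 choices, {East} is lowest.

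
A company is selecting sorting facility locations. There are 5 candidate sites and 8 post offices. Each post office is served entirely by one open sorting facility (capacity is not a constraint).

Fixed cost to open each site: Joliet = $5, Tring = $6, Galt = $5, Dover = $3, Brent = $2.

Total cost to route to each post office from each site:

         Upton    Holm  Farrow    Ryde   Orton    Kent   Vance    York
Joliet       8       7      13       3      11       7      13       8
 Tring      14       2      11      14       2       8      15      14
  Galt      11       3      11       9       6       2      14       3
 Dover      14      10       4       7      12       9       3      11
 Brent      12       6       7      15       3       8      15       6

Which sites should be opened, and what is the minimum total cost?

For any fixed open set, each post office goes to its cheapest open site; total = fixed + service.
{Joliet, Galt, Dover, Brent}: Upton→Joliet 8, Holm→Galt 3, Farrow→Dover 4, Ryde→Joliet 3, Orton→Brent 3, Kent→Galt 2, Vance→Dover 3, York→Galt 3. Service 29; fixed 15; total 44.
{Joliet, Galt, Dover}: service 32 + fixed 13 = 45
{Joliet, Tring, Galt, Dover}: service 27 + fixed 19 = 46
{Joliet, Tring, Galt, Dover, Brent}: service 27 + fixed 21 = 48
No other subset beats 44.

Open Joliet, Galt, Dover and Brent; minimum total cost 44.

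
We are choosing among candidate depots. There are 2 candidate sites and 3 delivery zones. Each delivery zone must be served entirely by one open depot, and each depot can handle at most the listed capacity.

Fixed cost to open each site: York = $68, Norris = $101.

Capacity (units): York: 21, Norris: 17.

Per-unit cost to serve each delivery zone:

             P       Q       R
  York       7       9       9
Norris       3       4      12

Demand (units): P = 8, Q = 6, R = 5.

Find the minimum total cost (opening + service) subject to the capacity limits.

Minimum total cost: 223

Open {York}: P→York 7·8=56, Q→York 9·6=54, R→York 9·5=45.
Loads: York carries 19/21. Service 155; fixed 68; total 223.
Next best feasible plan costs 262.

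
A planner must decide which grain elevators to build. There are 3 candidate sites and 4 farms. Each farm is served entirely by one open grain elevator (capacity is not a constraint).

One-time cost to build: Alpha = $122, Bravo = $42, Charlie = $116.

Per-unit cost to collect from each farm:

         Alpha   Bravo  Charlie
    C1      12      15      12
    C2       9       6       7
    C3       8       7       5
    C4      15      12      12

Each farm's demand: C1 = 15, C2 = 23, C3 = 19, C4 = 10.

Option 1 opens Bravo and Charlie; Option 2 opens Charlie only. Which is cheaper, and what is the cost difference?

Option 1: {Bravo, Charlie}: C1→Charlie 12·15=180, C2→Bravo 6·23=138, C3→Charlie 5·19=95, C4→Bravo 12·10=120. Service 533; fixed 158; total 691.
Option 2: {Charlie}: C1→Charlie 12·15=180, C2→Charlie 7·23=161, C3→Charlie 5·19=95, C4→Charlie 12·10=120. Service 556; fixed 116; total 672.
Difference: |691 − 672| = 19.

Option 2 is cheaper by 19.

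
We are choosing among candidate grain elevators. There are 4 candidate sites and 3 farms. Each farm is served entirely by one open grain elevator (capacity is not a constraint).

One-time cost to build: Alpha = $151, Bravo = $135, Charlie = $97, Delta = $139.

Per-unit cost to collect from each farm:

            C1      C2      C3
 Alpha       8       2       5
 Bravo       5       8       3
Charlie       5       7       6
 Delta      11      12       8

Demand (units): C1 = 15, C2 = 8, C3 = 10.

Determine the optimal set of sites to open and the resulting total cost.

Open Charlie only; minimum total cost 288.

For any fixed open set, each farm goes to its cheapest open site; total = fixed + service.
{Charlie}: C1→Charlie 5·15=75, C2→Charlie 7·8=56, C3→Charlie 6·10=60. Service 191; fixed 97; total 288.
{Bravo}: service 169 + fixed 135 = 304
{Alpha}: service 186 + fixed 151 = 337
{Alpha, Bravo, Charlie, Delta}: service 121 + fixed 522 = 643
No other subset beats 288.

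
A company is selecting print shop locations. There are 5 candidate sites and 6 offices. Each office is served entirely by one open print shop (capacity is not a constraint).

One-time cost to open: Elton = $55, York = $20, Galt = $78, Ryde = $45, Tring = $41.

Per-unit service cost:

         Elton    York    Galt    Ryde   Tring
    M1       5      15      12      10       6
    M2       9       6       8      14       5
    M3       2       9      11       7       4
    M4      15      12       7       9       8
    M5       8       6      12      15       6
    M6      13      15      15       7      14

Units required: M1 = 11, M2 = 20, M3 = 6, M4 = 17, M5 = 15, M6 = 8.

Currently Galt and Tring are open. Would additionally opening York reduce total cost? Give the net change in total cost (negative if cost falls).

No — net change +20 (cost rises by 20).

Current service cost with {Galt, Tring}: 511.
Adding York: each office re-picks its cheapest; new service cost 511, saving 0.
Extra fixed cost: 20. Net change = 20 − 0 = 20.
(Totals: 630 → 650.)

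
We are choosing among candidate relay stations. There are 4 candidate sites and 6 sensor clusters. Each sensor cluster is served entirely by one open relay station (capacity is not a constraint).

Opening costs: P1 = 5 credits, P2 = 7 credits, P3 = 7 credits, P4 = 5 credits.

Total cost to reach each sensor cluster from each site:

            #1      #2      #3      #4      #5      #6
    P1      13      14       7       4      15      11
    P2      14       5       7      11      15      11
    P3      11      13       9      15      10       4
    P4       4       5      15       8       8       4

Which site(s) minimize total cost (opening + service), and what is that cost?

Open P1 and P4; minimum total cost 42.

For any fixed open set, each sensor cluster goes to its cheapest open site; total = fixed + service.
{P1, P4}: #1→P4 4, #2→P4 5, #3→P1 7, #4→P1 4, #5→P4 8, #6→P4 4. Service 32; fixed 10; total 42.
{P2, P4}: service 36 + fixed 12 = 48
{P1, P2, P4}: #1→P4 4, #2→P2 5, #3→P1 7, #4→P1 4, #5→P4 8, #6→P4 4. Service 32; fixed 17; total 49.
{P1, P2, P3, P4}: service 32 + fixed 24 = 56
No other subset beats 42.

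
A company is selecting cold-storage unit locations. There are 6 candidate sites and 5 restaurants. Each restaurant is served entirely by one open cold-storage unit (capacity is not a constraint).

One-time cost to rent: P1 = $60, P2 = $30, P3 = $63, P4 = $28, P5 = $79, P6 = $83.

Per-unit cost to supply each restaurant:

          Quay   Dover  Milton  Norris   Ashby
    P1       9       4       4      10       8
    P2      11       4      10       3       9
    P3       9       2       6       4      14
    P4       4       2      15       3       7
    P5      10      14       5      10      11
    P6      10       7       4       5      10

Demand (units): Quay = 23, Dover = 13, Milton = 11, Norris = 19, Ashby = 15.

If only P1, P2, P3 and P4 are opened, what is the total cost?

Each restaurant is assigned to its cheapest site among the open ones.
{P1, P2, P3, P4}: Quay→P4 4·23=92, Dover→P3 2·13=26, Milton→P1 4·11=44, Norris→P2 3·19=57, Ashby→P4 7·15=105. Service 324; fixed 181; total 505.

Total cost: 505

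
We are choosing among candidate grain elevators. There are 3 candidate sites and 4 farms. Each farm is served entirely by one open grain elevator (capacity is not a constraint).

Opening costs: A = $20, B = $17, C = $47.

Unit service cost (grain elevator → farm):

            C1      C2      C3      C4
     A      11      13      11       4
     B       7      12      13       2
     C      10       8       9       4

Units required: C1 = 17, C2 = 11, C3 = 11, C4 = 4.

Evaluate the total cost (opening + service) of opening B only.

Total cost: 419

Each farm is assigned to its cheapest site among the open ones.
{B}: C1→B 7·17=119, C2→B 12·11=132, C3→B 13·11=143, C4→B 2·4=8. Service 402; fixed 17; total 419.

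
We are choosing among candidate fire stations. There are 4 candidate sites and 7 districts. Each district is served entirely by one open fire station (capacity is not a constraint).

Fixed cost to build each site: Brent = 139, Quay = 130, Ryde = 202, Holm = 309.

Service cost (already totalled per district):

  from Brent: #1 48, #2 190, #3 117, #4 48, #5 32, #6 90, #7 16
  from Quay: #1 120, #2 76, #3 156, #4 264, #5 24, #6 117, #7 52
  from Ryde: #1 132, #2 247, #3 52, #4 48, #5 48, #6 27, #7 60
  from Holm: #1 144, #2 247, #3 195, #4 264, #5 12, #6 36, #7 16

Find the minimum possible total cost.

Minimum total cost: 680

For any fixed open set, each district goes to its cheapest open site; total = fixed + service.
{Brent}: #1→Brent 48, #2→Brent 190, #3→Brent 117, #4→Brent 48, #5→Brent 32, #6→Brent 90, #7→Brent 16. Service 541; fixed 139; total 680.
{Brent, Quay}: service 419 + fixed 269 = 688
{Quay, Ryde}: service 399 + fixed 332 = 731
{Brent, Quay, Ryde, Holm}: #1→Brent 48, #2→Quay 76, #3→Ryde 52, #4→Brent 48, #5→Holm 12, #6→Ryde 27, #7→Brent 16. Service 279; fixed 780; total 1059.
No other subset beats 680.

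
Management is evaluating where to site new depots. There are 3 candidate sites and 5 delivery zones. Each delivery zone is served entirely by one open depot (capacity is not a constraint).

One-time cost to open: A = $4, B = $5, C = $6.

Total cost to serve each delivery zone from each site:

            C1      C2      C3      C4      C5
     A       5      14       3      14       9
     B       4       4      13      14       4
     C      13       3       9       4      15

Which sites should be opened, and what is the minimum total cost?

For any fixed open set, each delivery zone goes to its cheapest open site; total = fixed + service.
{A, B, C}: C1→B 4, C2→C 3, C3→A 3, C4→C 4, C5→B 4. Service 18; fixed 15; total 33.
{A, C}: C1→A 5, C2→C 3, C3→A 3, C4→C 4, C5→A 9. Service 24; fixed 10; total 34.
{B, C}: service 24 + fixed 11 = 35
{A}: C1→A 5, C2→A 14, C3→A 3, C4→A 14, C5→A 9. Service 45; fixed 4; total 49.
(All 7 nonempty subsets were checked; A, B and C is lowest.)

Open A, B and C; minimum total cost 33.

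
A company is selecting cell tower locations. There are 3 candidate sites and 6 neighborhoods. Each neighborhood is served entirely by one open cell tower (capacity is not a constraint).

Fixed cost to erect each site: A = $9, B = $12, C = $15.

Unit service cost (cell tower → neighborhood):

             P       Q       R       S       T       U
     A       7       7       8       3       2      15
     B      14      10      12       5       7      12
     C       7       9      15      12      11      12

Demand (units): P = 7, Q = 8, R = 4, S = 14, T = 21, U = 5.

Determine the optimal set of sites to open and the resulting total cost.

For any fixed open set, each neighborhood goes to its cheapest open site; total = fixed + service.
{A, B}: P→A 7·7=49, Q→A 7·8=56, R→A 8·4=32, S→A 3·14=42, T→A 2·21=42, U→B 12·5=60. Service 281; fixed 21; total 302.
{A}: P→A 7·7=49, Q→A 7·8=56, R→A 8·4=32, S→A 3·14=42, T→A 2·21=42, U→A 15·5=75. Service 296; fixed 9; total 305.
{A, C}: P→A 7·7=49, Q→A 7·8=56, R→A 8·4=32, S→A 3·14=42, T→A 2·21=42, U→C 12·5=60. Service 281; fixed 24; total 305.
{A, B, C}: service 281 + fixed 36 = 317
(All 7 nonempty subsets were checked; A and B is lowest.)

Open A and B; minimum total cost 302.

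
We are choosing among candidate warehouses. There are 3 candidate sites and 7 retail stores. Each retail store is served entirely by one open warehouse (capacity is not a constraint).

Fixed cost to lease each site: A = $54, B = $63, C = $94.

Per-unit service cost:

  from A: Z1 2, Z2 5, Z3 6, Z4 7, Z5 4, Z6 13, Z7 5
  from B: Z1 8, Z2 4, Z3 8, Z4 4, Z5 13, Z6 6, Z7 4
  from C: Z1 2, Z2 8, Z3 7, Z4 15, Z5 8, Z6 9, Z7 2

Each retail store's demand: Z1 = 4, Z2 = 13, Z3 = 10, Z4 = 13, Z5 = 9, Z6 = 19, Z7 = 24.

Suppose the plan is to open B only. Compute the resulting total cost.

Each retail store is assigned to its cheapest site among the open ones.
{B}: Z1→B 8·4=32, Z2→B 4·13=52, Z3→B 8·10=80, Z4→B 4·13=52, Z5→B 13·9=117, Z6→B 6·19=114, Z7→B 4·24=96. Service 543; fixed 63; total 606.

Total cost: 606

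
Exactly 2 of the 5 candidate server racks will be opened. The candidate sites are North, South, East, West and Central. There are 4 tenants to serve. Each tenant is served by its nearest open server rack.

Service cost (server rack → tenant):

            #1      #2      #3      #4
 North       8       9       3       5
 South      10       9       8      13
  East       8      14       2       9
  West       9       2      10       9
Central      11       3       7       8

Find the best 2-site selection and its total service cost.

Choose North and West; total service cost 18.

With exactly 2 open, each tenant uses its cheapest among the chosen.
{North, West}: #1→North 8, #2→West 2, #3→North 3, #4→North 5. Service cost 18.
{North, Central}: service cost 19
{East, West}: service cost 21
Among all 10 size-2 choices, {North, West} is lowest.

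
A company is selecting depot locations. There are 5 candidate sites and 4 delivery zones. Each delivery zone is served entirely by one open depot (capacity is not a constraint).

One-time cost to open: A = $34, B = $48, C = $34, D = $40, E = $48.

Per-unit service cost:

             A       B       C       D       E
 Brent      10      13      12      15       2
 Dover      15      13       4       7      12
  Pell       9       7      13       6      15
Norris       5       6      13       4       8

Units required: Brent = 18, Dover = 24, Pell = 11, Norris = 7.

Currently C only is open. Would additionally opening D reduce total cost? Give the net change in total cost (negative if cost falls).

Current service cost with {C}: 546.
Adding D: each delivery zone re-picks its cheapest; new service cost 406, saving 140.
Extra fixed cost: 40. Net change = 40 − 140 = -100.
(Totals: 580 → 480.)

Yes — net change −100 (cost falls by 100).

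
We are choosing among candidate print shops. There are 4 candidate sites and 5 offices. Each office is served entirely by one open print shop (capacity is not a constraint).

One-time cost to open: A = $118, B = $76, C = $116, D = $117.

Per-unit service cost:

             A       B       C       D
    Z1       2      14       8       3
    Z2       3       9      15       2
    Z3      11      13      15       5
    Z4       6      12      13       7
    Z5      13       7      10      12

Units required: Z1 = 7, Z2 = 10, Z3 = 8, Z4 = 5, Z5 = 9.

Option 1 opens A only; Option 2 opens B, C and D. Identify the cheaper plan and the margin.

Option 1 is cheaper by 91.

Option 1: {A}: Z1→A 2·7=14, Z2→A 3·10=30, Z3→A 11·8=88, Z4→A 6·5=30, Z5→A 13·9=117. Service 279; fixed 118; total 397.
Option 2: {B, C, D}: Z1→D 3·7=21, Z2→D 2·10=20, Z3→D 5·8=40, Z4→D 7·5=35, Z5→B 7·9=63. Service 179; fixed 309; total 488.
Difference: |397 − 488| = 91.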